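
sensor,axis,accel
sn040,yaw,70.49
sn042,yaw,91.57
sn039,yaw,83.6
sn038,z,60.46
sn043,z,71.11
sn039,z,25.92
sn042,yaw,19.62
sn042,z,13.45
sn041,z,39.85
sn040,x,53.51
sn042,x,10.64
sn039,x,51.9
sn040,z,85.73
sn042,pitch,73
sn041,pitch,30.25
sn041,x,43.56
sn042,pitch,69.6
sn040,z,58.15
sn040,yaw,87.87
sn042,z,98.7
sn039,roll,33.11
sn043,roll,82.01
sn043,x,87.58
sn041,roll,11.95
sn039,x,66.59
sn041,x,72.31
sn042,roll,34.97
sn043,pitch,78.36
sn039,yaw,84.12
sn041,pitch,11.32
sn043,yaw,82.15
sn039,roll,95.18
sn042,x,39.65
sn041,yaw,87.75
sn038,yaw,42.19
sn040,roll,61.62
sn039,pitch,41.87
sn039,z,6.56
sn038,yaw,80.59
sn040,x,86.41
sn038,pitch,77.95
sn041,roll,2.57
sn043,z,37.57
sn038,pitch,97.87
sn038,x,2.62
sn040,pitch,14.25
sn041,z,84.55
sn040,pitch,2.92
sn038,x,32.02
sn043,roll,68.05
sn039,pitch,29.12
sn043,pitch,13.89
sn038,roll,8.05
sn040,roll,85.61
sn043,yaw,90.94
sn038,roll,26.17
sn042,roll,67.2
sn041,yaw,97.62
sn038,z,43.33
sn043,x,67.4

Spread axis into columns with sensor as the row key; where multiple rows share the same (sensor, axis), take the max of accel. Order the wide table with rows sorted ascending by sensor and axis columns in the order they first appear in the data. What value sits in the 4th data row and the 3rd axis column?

With rows sorted ascending by sensor, row 4 is sensor=sn041. axis columns in first-appearance order: yaw, z, x, pitch, roll; column 3 is x.
Long rows with sensor=sn041, axis=x: max(43.56, 72.31) = 72.31.

72.31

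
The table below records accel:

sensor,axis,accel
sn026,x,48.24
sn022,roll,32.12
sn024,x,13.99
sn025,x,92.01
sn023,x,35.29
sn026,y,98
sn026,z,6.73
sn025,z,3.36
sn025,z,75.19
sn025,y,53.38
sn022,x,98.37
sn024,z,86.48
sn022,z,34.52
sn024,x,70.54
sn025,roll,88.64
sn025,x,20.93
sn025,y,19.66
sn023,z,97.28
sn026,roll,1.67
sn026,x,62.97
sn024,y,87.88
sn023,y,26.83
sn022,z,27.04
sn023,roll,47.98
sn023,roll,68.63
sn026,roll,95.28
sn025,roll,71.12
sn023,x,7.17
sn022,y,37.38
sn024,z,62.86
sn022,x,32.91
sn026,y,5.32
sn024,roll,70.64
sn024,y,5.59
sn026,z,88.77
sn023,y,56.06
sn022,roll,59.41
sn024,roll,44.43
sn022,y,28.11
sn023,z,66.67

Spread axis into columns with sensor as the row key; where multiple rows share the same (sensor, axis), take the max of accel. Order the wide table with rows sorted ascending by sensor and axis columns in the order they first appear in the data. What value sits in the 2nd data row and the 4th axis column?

With rows sorted ascending by sensor, row 2 is sensor=sn023. axis columns in first-appearance order: x, roll, y, z; column 4 is z.
Long rows with sensor=sn023, axis=z: max(97.28, 66.67) = 97.28.

97.28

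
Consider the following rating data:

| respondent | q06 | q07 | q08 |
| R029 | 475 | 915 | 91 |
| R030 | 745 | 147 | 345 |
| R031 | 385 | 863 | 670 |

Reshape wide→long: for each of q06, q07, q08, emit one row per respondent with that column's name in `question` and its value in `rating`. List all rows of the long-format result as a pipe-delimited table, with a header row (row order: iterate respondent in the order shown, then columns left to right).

| respondent | question | rating |
| R029 | q06 | 475 |
| R029 | q07 | 915 |
| R029 | q08 | 91 |
| R030 | q06 | 745 |
| R030 | q07 | 147 |
| R030 | q08 | 345 |
| R031 | q06 | 385 |
| R031 | q07 | 863 |
| R031 | q08 | 670 |

Each (respondent, column) pair becomes one row: 3 × 3 = 9 rows.
For example, (R029, q06) → rating=475.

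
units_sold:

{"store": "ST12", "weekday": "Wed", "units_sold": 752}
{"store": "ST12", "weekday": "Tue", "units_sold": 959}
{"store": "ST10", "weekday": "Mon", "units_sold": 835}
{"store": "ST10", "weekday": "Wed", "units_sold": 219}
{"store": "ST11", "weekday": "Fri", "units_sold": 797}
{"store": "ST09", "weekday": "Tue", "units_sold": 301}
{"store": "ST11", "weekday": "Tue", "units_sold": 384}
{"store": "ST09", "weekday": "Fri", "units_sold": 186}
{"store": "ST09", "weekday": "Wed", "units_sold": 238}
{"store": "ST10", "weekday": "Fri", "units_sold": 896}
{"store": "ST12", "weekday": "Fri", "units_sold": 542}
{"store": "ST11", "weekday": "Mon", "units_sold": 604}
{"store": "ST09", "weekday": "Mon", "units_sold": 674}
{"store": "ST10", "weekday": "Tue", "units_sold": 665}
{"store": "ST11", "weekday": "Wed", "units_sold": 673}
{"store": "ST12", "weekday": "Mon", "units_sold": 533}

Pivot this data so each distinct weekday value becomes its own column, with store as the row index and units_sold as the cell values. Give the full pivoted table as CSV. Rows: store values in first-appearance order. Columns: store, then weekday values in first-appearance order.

Columns: store plus the 4 distinct weekday values (Wed, Tue, Mon, Fri).
For example, row ST12 column Wed takes units_sold=752 from the long row (ST12, Wed).

store,Wed,Tue,Mon,Fri
ST12,752,959,533,542
ST10,219,665,835,896
ST11,673,384,604,797
ST09,238,301,674,186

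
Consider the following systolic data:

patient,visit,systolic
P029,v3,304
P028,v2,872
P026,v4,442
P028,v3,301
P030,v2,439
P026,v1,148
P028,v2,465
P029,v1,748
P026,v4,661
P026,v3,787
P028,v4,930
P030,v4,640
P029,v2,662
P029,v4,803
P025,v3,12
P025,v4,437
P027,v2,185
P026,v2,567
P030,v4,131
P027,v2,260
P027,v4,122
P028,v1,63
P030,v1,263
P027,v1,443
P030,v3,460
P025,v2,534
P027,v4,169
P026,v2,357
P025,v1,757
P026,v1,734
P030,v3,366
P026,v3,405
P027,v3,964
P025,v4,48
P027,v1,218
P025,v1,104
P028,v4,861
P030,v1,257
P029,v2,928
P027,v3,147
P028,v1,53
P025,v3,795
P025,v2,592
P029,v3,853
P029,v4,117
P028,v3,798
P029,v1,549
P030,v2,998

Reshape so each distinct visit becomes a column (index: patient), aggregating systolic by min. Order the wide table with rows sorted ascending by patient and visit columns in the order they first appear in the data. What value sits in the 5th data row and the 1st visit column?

304

With rows sorted ascending by patient, row 5 is patient=P029. visit columns in first-appearance order: v3, v2, v4, v1; column 1 is v3.
Long rows with patient=P029, visit=v3: min(304, 853) = 304.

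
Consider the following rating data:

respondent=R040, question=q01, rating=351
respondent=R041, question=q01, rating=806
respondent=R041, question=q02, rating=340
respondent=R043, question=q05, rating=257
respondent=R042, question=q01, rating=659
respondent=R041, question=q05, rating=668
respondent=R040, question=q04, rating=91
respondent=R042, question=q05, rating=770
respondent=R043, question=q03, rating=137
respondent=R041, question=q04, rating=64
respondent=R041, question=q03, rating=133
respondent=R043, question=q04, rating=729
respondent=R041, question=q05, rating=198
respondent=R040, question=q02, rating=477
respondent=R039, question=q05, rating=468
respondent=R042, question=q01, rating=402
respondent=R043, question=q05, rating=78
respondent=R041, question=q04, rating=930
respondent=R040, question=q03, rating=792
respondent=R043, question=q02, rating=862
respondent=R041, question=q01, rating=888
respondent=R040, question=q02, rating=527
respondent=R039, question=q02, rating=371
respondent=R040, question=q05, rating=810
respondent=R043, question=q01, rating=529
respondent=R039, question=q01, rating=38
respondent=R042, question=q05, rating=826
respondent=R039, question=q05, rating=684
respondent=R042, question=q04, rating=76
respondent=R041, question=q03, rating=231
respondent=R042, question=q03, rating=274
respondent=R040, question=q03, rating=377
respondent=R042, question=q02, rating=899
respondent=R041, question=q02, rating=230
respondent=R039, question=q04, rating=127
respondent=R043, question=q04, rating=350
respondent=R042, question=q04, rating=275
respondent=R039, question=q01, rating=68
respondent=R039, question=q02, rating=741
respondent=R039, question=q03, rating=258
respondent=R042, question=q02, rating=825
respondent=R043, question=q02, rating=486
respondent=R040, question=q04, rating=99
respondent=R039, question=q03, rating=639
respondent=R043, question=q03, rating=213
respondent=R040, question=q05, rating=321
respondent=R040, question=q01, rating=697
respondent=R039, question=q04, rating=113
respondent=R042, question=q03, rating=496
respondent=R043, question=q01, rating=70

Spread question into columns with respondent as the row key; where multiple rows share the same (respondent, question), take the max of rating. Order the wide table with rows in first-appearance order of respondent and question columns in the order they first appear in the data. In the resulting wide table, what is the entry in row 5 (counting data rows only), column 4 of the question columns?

With rows in first-appearance order of respondent, row 5 is respondent=R039. question columns in first-appearance order: q01, q02, q05, q04, q03; column 4 is q04.
Long rows with respondent=R039, question=q04: max(127, 113) = 127.

127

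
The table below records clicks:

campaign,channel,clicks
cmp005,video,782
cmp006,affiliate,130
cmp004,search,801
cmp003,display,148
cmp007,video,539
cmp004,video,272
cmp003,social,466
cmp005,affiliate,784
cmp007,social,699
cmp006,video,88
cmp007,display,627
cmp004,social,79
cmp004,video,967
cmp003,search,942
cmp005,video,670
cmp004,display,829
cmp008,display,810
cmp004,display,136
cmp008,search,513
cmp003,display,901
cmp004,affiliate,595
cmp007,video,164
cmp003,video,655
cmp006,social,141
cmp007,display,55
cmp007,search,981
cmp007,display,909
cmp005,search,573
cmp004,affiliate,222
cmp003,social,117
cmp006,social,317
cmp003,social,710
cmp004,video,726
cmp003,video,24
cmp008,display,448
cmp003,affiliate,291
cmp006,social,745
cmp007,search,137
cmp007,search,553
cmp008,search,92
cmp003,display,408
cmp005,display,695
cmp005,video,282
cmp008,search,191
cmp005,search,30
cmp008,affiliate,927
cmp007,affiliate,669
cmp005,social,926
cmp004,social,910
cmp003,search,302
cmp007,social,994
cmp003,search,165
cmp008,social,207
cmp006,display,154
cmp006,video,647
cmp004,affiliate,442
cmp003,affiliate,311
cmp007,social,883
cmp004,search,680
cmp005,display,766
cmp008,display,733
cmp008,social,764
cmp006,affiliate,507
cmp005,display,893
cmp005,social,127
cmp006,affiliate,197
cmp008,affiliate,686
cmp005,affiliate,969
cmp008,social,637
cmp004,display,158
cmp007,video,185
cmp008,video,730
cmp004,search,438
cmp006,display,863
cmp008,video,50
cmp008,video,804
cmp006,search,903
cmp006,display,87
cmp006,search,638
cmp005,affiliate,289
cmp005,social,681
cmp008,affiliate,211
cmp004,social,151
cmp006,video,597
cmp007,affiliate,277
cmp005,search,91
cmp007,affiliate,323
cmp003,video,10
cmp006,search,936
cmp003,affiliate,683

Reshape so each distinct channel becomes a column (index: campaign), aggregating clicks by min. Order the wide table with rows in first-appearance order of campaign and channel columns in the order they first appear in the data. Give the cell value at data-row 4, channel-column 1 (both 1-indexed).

With rows in first-appearance order of campaign, row 4 is campaign=cmp003. channel columns in first-appearance order: video, affiliate, search, display, social; column 1 is video.
Long rows with campaign=cmp003, channel=video: min(655, 24, 10) = 10.

10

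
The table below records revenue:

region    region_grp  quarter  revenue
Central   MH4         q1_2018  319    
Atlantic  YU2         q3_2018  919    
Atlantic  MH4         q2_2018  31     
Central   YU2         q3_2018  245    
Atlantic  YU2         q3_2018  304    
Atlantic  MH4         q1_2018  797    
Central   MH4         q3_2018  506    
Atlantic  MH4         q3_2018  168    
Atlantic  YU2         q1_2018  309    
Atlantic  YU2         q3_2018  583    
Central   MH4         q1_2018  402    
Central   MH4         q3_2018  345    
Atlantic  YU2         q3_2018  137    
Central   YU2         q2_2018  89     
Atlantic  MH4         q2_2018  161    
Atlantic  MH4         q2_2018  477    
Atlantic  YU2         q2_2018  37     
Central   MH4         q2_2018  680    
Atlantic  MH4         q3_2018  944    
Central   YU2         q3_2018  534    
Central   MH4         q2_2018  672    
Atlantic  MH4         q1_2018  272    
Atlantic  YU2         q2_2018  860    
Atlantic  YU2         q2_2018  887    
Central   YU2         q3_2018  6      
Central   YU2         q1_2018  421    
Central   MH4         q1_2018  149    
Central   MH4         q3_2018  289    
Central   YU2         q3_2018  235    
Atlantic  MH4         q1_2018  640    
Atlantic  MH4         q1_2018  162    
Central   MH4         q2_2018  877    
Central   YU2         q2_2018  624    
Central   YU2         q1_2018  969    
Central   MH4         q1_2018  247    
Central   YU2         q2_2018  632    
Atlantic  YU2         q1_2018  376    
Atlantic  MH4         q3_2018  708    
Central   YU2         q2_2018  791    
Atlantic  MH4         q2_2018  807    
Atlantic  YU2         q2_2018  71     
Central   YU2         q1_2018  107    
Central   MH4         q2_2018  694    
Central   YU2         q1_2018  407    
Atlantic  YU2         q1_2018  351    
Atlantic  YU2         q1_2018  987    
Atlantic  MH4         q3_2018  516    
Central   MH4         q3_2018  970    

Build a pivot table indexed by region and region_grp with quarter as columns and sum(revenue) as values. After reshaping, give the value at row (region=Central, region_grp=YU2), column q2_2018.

2136

Rows with region=Central, region_grp=YU2 and quarter=q2_2018: revenue values are 89, 624, 632, 791.
89 + 624 + 632 + 791 = 2136.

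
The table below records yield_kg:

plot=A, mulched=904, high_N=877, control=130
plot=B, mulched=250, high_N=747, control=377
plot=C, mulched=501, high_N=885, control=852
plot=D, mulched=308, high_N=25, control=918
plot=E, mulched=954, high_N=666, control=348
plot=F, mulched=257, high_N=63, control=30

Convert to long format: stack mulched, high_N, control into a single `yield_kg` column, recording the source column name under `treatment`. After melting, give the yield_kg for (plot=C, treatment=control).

852

Unpivoting turns each (plot, wide-column) pair into one long row.
The wide cell at row C, column control holds 852, so the long row (C, control) has yield_kg=852.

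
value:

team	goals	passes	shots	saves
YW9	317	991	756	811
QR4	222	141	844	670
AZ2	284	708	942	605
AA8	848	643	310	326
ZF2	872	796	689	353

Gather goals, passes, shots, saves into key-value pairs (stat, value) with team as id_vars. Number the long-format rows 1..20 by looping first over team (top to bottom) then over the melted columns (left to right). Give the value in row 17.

20 rows total (5 × 4). Row 17: index ⌊(17-1)/4⌋ = 4 into team → ZF2; (17-1) mod 4 = 0 into the melted columns → goals.
So row 17 is (ZF2, goals, 872); value = 872.

872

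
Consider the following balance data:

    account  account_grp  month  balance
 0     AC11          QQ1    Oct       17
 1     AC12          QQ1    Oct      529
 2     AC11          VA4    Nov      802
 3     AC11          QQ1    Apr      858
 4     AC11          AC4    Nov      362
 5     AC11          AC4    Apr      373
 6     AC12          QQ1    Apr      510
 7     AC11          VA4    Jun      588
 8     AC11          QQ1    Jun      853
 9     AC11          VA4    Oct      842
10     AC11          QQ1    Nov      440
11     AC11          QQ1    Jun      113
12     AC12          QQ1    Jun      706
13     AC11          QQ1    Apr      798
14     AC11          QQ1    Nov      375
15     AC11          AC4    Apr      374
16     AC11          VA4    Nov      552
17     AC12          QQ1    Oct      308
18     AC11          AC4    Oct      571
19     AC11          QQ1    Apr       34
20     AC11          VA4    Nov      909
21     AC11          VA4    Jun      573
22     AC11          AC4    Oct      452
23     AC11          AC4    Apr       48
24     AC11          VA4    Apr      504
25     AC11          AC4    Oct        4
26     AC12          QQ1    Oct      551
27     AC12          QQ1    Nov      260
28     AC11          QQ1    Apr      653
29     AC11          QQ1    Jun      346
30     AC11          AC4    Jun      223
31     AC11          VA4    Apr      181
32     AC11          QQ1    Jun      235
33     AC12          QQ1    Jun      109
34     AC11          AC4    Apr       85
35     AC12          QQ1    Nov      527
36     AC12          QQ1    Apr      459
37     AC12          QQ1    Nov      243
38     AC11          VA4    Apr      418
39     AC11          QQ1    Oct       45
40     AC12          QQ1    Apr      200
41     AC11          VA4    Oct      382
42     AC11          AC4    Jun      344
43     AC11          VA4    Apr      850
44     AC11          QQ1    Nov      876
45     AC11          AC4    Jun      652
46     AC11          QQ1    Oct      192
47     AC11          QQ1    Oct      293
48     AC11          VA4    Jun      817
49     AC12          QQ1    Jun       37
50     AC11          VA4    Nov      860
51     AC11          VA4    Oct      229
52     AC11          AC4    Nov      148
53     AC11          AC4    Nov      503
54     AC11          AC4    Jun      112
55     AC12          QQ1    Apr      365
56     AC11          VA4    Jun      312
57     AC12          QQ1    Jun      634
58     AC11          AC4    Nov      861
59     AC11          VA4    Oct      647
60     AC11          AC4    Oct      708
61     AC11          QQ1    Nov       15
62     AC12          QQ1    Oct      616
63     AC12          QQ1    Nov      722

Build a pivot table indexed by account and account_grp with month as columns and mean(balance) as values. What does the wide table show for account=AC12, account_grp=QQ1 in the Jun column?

371.50

Rows with account=AC12, account_grp=QQ1 and month=Jun: balance values are 706, 109, 37, 634.
(706 + 109 + 37 + 634) / 4 = 371.50.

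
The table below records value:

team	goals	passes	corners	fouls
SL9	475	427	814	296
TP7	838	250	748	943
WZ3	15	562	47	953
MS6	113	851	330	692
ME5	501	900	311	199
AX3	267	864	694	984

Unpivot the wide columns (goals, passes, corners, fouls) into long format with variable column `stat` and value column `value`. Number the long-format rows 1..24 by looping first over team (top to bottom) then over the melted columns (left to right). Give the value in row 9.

24 rows total (6 × 4). Row 9: index ⌊(9-1)/4⌋ = 2 into team → WZ3; (9-1) mod 4 = 0 into the melted columns → goals.
So row 9 is (WZ3, goals, 15); value = 15.

15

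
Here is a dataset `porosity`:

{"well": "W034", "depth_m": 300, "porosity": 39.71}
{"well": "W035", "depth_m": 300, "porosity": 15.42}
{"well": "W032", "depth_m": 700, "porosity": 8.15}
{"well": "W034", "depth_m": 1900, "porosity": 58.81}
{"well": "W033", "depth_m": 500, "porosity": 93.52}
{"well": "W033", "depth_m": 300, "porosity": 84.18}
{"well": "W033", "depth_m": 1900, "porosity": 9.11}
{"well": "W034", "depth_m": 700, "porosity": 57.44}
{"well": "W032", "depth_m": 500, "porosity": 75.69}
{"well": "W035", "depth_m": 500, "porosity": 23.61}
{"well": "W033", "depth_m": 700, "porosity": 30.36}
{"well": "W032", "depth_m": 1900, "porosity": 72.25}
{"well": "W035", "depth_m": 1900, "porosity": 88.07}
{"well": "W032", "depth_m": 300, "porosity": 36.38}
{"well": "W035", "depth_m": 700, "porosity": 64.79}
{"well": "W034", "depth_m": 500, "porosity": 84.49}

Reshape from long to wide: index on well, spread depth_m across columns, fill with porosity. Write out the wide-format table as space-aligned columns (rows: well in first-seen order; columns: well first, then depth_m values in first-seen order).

Columns: well plus the 4 distinct depth_m values (300, 700, 1900, 500).
For example, row W034 column 300 takes porosity=39.71 from the long row (W034, 300).

well  300    700    1900   500  
W034  39.71  57.44  58.81  84.49
W035  15.42  64.79  88.07  23.61
W032  36.38  8.15   72.25  75.69
W033  84.18  30.36  9.11   93.52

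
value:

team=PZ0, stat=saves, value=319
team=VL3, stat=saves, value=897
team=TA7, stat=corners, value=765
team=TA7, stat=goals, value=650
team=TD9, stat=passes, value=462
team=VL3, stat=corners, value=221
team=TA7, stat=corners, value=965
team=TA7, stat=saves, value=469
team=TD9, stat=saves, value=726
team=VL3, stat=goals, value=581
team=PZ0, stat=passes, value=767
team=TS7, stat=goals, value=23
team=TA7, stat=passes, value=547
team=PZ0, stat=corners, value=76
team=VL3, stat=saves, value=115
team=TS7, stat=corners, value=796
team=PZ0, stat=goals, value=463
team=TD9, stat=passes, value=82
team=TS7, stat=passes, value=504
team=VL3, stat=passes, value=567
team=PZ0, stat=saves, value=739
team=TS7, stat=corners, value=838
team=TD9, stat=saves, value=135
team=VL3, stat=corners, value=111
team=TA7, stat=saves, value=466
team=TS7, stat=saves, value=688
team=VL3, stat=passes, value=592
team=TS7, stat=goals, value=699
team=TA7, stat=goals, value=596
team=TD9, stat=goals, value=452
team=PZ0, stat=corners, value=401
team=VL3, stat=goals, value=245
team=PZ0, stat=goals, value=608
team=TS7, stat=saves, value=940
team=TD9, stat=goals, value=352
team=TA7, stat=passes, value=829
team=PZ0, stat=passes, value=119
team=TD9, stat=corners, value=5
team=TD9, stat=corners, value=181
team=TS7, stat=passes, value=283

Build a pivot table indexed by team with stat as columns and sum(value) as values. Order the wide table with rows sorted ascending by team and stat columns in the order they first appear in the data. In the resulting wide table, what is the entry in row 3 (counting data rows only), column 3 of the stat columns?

804

With rows sorted ascending by team, row 3 is team=TD9. stat columns in first-appearance order: saves, corners, goals, passes; column 3 is goals.
Long rows with team=TD9, stat=goals: 452 + 352 = 804.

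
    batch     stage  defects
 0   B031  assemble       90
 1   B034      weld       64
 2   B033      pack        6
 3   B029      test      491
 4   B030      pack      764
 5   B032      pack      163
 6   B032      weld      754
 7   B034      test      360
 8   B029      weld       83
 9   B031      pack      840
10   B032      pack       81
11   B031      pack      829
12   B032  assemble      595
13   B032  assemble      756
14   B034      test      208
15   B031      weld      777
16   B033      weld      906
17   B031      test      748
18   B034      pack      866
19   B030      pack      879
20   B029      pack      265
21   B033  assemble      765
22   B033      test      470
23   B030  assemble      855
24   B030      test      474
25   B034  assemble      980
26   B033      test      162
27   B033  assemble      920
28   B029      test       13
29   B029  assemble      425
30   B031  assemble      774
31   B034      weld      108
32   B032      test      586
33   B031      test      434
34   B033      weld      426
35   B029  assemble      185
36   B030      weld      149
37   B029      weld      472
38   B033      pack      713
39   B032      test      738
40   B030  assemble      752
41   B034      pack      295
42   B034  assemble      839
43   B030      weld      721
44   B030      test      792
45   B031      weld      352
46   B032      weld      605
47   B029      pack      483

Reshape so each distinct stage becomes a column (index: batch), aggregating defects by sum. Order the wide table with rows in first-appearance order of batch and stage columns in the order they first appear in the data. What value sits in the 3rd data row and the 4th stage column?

632

With rows in first-appearance order of batch, row 3 is batch=B033. stage columns in first-appearance order: assemble, weld, pack, test; column 4 is test.
Long rows with batch=B033, stage=test: 470 + 162 = 632.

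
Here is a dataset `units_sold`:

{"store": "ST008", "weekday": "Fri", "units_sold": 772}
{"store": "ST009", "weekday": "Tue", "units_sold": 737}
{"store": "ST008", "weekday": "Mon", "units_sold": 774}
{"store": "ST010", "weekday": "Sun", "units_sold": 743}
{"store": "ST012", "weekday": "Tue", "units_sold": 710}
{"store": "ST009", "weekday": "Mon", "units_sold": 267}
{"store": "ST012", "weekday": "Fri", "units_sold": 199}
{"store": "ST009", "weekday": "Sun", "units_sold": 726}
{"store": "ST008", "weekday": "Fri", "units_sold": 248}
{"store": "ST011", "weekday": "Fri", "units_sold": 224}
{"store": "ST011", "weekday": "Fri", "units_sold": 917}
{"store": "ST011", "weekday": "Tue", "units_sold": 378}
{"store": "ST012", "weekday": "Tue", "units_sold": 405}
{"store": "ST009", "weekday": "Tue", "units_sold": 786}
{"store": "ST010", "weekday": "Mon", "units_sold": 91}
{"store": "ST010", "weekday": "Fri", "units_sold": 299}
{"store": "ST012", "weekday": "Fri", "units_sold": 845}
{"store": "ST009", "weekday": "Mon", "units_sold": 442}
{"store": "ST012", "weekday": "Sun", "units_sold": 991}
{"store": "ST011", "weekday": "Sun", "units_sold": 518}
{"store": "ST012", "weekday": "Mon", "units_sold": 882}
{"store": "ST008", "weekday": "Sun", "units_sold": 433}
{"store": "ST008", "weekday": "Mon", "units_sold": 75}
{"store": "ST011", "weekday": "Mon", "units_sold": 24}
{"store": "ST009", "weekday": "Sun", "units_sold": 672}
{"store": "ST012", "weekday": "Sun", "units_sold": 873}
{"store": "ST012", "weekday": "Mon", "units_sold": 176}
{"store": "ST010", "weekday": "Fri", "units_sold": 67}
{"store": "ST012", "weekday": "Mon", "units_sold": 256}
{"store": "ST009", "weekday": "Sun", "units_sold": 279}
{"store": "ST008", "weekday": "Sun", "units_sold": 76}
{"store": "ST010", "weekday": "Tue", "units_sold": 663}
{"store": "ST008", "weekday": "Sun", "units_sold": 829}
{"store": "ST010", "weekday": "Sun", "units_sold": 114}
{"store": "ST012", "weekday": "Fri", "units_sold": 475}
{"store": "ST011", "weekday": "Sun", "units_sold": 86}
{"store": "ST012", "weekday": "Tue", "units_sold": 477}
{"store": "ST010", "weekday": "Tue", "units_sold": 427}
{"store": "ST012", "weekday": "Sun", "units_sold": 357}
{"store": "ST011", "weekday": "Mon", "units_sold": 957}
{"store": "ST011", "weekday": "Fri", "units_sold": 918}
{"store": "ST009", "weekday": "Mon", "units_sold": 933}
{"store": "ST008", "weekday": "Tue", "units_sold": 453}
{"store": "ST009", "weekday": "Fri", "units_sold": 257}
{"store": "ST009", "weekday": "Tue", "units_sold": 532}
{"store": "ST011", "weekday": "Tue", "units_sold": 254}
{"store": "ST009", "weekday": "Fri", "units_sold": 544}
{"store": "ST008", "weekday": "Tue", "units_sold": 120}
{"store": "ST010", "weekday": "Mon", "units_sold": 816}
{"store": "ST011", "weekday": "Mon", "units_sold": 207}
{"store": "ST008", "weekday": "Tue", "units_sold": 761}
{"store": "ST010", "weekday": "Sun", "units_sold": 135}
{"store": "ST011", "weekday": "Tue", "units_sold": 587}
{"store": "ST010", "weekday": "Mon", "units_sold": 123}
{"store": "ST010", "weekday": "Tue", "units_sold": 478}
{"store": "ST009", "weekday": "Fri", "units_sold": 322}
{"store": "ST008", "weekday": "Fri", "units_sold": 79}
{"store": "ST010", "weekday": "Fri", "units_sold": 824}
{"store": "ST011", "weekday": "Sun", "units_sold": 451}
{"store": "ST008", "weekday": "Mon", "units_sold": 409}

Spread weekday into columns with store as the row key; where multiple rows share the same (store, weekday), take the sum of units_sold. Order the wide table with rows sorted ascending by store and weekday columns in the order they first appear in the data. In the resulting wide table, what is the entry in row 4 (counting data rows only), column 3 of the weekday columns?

1188

With rows sorted ascending by store, row 4 is store=ST011. weekday columns in first-appearance order: Fri, Tue, Mon, Sun; column 3 is Mon.
Long rows with store=ST011, weekday=Mon: 24 + 957 + 207 = 1188.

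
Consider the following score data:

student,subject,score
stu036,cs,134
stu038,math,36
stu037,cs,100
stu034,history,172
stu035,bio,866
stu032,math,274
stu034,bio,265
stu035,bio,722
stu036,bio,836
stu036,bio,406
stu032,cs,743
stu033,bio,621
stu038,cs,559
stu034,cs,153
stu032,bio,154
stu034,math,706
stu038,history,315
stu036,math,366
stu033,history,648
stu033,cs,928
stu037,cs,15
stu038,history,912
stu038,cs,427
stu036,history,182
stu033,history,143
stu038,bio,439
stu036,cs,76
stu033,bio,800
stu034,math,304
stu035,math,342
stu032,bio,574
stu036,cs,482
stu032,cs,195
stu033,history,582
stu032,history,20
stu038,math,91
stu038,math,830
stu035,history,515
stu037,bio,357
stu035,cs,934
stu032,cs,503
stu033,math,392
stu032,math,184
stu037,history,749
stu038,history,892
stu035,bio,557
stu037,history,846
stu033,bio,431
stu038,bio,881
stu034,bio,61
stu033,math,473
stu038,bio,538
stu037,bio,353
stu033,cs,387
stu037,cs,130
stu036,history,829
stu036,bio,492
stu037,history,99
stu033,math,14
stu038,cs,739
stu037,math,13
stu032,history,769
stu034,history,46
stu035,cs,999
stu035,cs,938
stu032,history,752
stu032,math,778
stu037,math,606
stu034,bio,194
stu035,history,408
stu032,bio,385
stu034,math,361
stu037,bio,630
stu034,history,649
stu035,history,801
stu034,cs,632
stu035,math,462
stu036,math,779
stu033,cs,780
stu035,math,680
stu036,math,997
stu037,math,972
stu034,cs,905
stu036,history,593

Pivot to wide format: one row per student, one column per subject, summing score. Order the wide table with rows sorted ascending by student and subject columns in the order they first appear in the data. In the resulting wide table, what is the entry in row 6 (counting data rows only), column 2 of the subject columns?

1591

With rows sorted ascending by student, row 6 is student=stu037. subject columns in first-appearance order: cs, math, history, bio; column 2 is math.
Long rows with student=stu037, subject=math: 13 + 606 + 972 = 1591.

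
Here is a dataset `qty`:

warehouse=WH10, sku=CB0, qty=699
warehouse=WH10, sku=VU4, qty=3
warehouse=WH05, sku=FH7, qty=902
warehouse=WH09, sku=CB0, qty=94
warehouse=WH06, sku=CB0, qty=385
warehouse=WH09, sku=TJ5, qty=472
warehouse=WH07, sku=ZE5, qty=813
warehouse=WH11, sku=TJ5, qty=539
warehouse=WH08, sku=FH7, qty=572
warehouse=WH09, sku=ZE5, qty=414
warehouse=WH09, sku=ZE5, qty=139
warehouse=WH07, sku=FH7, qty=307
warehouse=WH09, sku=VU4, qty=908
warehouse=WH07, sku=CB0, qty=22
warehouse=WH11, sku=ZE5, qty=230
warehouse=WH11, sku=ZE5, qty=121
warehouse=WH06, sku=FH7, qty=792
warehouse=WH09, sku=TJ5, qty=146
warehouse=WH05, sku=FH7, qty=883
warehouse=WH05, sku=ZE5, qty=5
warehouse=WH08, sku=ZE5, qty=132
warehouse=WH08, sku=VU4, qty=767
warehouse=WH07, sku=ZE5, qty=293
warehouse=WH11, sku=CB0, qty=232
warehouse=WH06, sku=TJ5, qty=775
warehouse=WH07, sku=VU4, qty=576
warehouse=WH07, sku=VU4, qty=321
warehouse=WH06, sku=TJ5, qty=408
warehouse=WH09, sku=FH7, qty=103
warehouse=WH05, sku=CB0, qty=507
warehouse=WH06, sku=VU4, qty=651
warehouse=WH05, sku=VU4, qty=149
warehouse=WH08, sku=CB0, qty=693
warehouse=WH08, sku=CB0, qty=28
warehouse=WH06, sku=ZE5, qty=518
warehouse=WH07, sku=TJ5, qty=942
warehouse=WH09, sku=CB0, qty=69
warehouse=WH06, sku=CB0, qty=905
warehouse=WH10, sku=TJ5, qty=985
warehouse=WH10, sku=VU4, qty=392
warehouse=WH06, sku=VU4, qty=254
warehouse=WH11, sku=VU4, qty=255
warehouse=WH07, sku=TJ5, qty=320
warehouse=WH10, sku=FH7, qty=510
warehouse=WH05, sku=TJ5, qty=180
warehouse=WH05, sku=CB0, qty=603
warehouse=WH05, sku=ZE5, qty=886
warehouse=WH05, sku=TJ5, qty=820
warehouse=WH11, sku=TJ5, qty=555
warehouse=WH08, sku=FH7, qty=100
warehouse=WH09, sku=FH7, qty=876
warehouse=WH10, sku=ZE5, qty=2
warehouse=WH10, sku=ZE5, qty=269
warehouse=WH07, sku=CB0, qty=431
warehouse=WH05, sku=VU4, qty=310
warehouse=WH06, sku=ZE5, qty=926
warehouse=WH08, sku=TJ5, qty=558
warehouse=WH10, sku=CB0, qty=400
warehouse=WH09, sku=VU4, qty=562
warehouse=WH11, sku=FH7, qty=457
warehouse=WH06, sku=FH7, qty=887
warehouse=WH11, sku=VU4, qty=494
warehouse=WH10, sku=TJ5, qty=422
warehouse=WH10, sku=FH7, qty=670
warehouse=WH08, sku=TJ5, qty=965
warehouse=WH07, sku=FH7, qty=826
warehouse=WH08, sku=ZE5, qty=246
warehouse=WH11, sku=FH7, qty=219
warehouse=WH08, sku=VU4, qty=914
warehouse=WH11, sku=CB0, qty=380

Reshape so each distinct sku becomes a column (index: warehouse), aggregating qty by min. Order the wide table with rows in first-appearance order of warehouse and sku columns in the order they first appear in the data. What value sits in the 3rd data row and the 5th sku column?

139

With rows in first-appearance order of warehouse, row 3 is warehouse=WH09. sku columns in first-appearance order: CB0, VU4, FH7, TJ5, ZE5; column 5 is ZE5.
Long rows with warehouse=WH09, sku=ZE5: min(414, 139) = 139.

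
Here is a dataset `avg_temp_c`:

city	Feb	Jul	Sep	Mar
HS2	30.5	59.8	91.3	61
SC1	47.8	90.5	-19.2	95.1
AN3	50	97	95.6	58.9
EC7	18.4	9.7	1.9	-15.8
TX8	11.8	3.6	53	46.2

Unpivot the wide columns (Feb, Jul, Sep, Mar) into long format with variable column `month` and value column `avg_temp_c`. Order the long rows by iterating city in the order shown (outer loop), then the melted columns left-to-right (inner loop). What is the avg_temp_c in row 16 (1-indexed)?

-15.8

20 rows total (5 × 4). Row 16: index ⌊(16-1)/4⌋ = 3 into city → EC7; (16-1) mod 4 = 3 into the melted columns → Mar.
So row 16 is (EC7, Mar, -15.8); avg_temp_c = -15.8.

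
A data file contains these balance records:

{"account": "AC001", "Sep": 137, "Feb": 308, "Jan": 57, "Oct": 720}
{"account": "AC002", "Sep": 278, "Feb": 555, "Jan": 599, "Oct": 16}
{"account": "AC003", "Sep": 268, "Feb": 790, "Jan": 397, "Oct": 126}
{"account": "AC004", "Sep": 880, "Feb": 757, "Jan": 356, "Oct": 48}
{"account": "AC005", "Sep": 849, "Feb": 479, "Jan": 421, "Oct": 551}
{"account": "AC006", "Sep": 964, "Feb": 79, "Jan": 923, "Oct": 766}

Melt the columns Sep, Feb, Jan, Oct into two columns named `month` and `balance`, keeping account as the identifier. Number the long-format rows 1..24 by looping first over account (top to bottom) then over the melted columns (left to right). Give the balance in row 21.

964

24 rows total (6 × 4). Row 21: index ⌊(21-1)/4⌋ = 5 into account → AC006; (21-1) mod 4 = 0 into the melted columns → Sep.
So row 21 is (AC006, Sep, 964); balance = 964.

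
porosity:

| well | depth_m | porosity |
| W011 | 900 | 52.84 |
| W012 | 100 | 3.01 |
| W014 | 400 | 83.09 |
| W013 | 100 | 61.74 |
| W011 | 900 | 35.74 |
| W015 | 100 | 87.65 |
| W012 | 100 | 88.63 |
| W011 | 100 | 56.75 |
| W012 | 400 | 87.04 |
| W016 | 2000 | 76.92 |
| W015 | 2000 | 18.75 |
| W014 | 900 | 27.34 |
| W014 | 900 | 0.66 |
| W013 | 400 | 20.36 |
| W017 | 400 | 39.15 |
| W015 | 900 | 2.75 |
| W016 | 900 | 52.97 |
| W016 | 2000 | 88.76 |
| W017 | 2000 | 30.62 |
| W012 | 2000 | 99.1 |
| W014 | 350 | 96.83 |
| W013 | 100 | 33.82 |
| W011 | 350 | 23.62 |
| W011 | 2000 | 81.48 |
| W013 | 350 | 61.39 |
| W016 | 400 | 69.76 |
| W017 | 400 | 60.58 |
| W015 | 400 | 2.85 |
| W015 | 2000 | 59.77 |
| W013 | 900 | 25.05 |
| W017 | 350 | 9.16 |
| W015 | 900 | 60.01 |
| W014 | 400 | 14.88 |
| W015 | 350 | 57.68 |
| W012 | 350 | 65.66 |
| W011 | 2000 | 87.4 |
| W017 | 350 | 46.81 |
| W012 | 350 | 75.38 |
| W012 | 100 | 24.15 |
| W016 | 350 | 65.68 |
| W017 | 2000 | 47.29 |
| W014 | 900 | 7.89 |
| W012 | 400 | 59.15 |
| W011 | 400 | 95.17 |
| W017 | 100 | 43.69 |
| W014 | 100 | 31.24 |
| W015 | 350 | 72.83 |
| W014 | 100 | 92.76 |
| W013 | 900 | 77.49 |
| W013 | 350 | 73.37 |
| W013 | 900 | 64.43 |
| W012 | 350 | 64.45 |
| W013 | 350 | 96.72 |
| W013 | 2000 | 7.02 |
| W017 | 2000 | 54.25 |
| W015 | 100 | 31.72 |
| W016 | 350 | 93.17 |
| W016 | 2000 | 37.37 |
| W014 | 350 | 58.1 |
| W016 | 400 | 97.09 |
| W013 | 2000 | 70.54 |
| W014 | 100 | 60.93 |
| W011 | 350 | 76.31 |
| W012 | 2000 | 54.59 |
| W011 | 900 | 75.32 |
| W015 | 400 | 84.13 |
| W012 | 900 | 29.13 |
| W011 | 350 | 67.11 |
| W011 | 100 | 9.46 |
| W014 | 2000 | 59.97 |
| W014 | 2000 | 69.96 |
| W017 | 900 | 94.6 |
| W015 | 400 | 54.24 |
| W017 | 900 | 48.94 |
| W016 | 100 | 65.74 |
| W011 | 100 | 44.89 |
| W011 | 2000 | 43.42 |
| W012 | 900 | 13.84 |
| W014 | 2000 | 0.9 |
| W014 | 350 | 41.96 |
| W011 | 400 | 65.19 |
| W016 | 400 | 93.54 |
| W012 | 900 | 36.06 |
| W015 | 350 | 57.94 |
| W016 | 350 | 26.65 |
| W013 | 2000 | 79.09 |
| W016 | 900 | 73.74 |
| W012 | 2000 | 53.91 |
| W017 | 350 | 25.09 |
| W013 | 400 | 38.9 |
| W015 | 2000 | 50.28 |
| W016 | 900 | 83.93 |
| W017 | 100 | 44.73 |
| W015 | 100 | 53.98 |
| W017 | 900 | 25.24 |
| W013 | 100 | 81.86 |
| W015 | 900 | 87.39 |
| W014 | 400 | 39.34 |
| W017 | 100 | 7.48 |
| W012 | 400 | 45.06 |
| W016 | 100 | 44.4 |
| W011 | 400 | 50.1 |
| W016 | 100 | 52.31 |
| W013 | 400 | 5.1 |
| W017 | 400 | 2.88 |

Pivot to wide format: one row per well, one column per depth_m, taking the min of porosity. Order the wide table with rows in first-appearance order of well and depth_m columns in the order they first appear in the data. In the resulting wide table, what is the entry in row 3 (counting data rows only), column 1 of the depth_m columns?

With rows in first-appearance order of well, row 3 is well=W014. depth_m columns in first-appearance order: 900, 100, 400, 2000, 350; column 1 is 900.
Long rows with well=W014, depth_m=900: min(27.34, 0.66, 7.89) = 0.66.

0.66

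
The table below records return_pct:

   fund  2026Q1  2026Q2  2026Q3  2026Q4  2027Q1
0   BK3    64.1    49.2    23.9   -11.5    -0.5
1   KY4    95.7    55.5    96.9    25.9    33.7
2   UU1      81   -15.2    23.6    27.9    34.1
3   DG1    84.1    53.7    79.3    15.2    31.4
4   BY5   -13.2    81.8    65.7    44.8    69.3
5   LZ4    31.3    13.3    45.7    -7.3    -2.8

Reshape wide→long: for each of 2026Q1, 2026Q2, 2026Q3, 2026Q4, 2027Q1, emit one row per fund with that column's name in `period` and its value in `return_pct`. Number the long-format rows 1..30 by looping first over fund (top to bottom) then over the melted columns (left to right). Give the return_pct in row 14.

30 rows total (6 × 5). Row 14: index ⌊(14-1)/5⌋ = 2 into fund → UU1; (14-1) mod 5 = 3 into the melted columns → 2026Q4.
So row 14 is (UU1, 2026Q4, 27.9); return_pct = 27.9.

27.9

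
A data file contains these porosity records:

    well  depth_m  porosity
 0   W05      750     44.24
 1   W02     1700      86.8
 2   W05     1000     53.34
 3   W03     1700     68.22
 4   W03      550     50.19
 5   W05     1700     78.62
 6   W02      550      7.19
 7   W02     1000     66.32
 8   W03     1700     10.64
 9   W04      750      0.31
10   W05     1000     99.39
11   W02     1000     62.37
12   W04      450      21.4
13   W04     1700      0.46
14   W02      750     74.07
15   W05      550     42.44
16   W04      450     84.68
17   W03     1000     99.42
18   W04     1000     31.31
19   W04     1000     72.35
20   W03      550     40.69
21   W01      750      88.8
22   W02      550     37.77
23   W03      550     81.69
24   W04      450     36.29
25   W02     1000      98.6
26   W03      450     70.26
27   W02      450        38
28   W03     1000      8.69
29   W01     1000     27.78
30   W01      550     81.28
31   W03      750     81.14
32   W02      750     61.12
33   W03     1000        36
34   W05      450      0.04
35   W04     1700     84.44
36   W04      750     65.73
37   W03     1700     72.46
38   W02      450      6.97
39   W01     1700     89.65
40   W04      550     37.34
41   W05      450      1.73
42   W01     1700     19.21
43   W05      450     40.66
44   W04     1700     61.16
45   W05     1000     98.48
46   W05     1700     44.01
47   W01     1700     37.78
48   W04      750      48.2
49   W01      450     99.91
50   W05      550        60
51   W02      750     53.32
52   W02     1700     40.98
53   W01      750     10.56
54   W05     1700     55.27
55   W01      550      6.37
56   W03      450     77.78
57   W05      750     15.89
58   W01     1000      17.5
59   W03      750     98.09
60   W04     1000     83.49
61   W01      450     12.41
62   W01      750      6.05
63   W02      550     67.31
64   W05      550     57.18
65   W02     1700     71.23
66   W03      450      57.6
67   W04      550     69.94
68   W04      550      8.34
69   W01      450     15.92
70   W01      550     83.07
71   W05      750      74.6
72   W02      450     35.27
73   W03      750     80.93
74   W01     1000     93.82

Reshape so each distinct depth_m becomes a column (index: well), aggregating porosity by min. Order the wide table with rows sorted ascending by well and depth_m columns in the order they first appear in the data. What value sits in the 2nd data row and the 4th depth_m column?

7.19

With rows sorted ascending by well, row 2 is well=W02. depth_m columns in first-appearance order: 750, 1700, 1000, 550, 450; column 4 is 550.
Long rows with well=W02, depth_m=550: min(7.19, 37.77, 67.31) = 7.19.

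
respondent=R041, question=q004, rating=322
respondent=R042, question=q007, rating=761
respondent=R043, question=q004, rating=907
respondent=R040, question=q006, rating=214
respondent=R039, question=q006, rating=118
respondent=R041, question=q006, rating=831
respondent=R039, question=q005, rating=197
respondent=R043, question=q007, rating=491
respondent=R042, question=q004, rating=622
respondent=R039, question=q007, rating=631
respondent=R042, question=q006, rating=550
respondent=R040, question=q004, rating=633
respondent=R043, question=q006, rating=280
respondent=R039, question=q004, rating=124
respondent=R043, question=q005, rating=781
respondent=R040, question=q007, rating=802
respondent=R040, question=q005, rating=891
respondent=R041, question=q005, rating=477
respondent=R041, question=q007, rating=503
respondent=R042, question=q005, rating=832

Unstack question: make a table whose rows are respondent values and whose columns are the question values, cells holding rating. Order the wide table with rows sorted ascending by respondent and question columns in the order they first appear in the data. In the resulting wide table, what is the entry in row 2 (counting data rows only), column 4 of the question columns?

891

With rows sorted ascending by respondent, row 2 is respondent=R040. question columns in first-appearance order: q004, q007, q006, q005; column 4 is q005.
Long rows with respondent=R040, question=q005: rating = 891.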